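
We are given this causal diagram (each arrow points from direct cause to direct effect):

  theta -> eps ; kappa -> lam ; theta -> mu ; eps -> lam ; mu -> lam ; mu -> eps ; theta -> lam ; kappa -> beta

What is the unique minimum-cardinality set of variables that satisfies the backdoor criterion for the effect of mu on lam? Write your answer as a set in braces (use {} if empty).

Variables eligible for adjustment (non-descendants of mu, excluding mu and lam): {beta, kappa, theta}.
Backdoor paths from mu to lam:
  P1: mu <- theta -> eps -> lam
  P2: mu <- theta -> lam
The empty set is not sufficient: P1 (mu <- theta -> eps -> lam) has no collider blocking it and no conditioned non-collider, so it is open.
Try {theta}:
  P1: blocked at fork node theta ∈ conditioning set.
  P2: blocked at fork node theta ∈ conditioning set.
{theta} contains no descendant of mu and blocks every backdoor path.
No other singleton works — e.g. {kappa} leaves P1 open — so {theta} is the unique smallest valid adjustment set.

{theta}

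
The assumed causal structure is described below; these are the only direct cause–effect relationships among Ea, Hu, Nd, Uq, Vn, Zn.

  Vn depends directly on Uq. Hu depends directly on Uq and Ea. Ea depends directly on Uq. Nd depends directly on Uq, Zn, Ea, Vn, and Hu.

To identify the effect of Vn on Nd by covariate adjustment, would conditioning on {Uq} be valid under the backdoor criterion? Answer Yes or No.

Backdoor paths from Vn to Nd (paths whose first edge points into Vn):
  P1: Vn <- Uq -> Ea -> Hu -> Nd
  P2: Vn <- Uq -> Ea -> Nd
  P3: Vn <- Uq -> Hu <- Ea -> Nd
  P4: Vn <- Uq -> Hu -> Nd
  P5: Vn <- Uq -> Nd
Condition 1 (no descendant of Vn in the set): holds — descendants of Vn are {Nd}; none are in {Uq}.
Condition 2 (every backdoor path blocked by {Uq}):
  P1: blocked at fork node Uq ∈ conditioning set.
  P2: blocked at fork node Uq ∈ conditioning set.
  P3: blocked at fork node Uq ∈ conditioning set.
  P4: blocked at fork node Uq ∈ conditioning set.
  P5: blocked at fork node Uq ∈ conditioning set.
{Uq} satisfies the backdoor criterion.

Yes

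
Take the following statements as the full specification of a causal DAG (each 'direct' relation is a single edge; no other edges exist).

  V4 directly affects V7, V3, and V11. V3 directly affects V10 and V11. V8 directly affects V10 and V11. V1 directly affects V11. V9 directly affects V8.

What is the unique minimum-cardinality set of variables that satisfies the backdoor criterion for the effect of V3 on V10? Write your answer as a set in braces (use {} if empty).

Variables eligible for adjustment (non-descendants of V3, excluding V3 and V10): {V1, V4, V7, V8, V9}.
Backdoor paths from V3 to V10:
  P1: V3 <- V4 -> V11 <- V8 -> V10
Each backdoor path contains an unconditioned collider, so every path is already blocked with the empty conditioning set:
  P1: blocked at collider V11 (neither it nor any descendant is in the conditioning set).
The empty set is therefore the unique smallest valid set.

{}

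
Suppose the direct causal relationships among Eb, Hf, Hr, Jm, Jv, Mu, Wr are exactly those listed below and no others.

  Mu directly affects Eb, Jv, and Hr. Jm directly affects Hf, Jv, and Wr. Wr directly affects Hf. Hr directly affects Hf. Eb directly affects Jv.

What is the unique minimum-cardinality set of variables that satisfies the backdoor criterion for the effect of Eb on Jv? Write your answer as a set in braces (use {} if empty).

{Mu}

Variables eligible for adjustment (non-descendants of Eb, excluding Eb and Jv): {Hf, Hr, Jm, Mu, Wr}.
Backdoor paths from Eb to Jv:
  P1: Eb <- Mu -> Hr -> Hf <- Jm -> Jv
  P2: Eb <- Mu -> Hr -> Hf <- Wr <- Jm -> Jv
  P3: Eb <- Mu -> Jv
The empty set is not sufficient: P3 (Eb <- Mu -> Jv) has no collider blocking it and no conditioned non-collider, so it is open.
Try {Mu}:
  P1: blocked at fork node Mu ∈ conditioning set.
  P2: blocked at fork node Mu ∈ conditioning set.
  P3: blocked at fork node Mu ∈ conditioning set.
{Mu} contains no descendant of Eb and blocks every backdoor path.
No other singleton works — e.g. {Jm} leaves P3 open — so {Mu} is the unique smallest valid adjustment set.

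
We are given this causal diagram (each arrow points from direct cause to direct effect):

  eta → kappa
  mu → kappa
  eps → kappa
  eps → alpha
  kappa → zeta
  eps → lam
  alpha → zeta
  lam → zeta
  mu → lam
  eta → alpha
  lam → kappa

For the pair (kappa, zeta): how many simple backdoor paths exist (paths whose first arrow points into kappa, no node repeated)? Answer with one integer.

8

A backdoor path from kappa to zeta is any simple undirected path whose first edge points into kappa (i.e. leaves kappa via a parent).
Parents of kappa: {eps, eta, lam, mu}.
Enumerating:
  P1: kappa <- mu -> lam <- eps -> alpha -> zeta
  P2: kappa <- mu -> lam -> zeta
  P3: kappa <- eps -> lam -> zeta
  P4: kappa <- eps -> alpha -> zeta
  P5: kappa <- eta -> alpha <- eps -> lam -> zeta
  P6: kappa <- eta -> alpha -> zeta
  P7: kappa <- lam <- eps -> alpha -> zeta
  P8: kappa <- lam -> zeta
That exhausts the simple backdoor paths. Count: 8.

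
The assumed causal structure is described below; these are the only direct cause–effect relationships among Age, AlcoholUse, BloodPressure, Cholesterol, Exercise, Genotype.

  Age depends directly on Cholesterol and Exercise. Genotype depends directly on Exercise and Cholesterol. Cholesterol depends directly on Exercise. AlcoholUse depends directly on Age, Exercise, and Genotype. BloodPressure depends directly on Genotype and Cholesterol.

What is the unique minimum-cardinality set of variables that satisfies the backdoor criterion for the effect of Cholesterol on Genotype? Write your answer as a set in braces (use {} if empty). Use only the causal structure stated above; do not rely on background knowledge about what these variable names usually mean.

Variables eligible for adjustment (non-descendants of Cholesterol, excluding Cholesterol and Genotype): {Exercise}.
Backdoor paths from Cholesterol to Genotype:
  P1: Cholesterol <- Exercise -> Age -> AlcoholUse <- Genotype
  P2: Cholesterol <- Exercise -> Genotype
  P3: Cholesterol <- Exercise -> AlcoholUse <- Genotype
The empty set is not sufficient: P2 (Cholesterol <- Exercise -> Genotype) has no collider blocking it and no conditioned non-collider, so it is open.
Try {Exercise}:
  P1: blocked at fork node Exercise ∈ conditioning set.
  P2: blocked at fork node Exercise ∈ conditioning set.
  P3: blocked at fork node Exercise ∈ conditioning set.
{Exercise} contains no descendant of Cholesterol and blocks every backdoor path.
{Exercise} is the unique smallest valid adjustment set.

{Exercise}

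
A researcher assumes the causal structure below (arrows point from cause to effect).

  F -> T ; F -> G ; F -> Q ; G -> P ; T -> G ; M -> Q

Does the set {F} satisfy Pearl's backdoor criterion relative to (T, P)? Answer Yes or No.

Yes

Backdoor paths from T to P (paths whose first edge points into T):
  P1: T <- F -> G -> P
Condition 1 (no descendant of T in the set): holds — descendants of T are {G, P}; none are in {F}.
Condition 2 (every backdoor path blocked by {F}):
  P1: blocked at fork node F ∈ conditioning set.
{F} satisfies the backdoor criterion.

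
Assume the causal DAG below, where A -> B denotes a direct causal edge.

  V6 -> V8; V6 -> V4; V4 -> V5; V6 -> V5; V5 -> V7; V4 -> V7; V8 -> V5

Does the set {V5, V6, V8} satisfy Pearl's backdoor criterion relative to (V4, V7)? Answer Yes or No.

No

Backdoor paths from V4 to V7 (paths whose first edge points into V4):
  P1: V4 <- V6 -> V8 -> V5 -> V7
  P2: V4 <- V6 -> V5 -> V7
Condition 1 (no descendant of V4 in the set): FAILS — V5 is a descendant of V4.
Condition 2 (every backdoor path blocked by {V5, V6, V8}):
  P1: blocked at fork node V6 ∈ conditioning set.
  P2: blocked at fork node V6 ∈ conditioning set.
{V5, V6, V8} does not satisfy the backdoor criterion.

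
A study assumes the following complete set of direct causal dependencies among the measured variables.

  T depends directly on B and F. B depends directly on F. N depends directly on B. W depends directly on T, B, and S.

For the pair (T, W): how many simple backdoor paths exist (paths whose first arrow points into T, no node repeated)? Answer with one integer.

2

A backdoor path from T to W is any simple undirected path whose first edge points into T (i.e. leaves T via a parent).
Parents of T: {B, F}.
Enumerating:
  P1: T <- F -> B -> W
  P2: T <- B -> W
That exhausts the simple backdoor paths. Count: 2.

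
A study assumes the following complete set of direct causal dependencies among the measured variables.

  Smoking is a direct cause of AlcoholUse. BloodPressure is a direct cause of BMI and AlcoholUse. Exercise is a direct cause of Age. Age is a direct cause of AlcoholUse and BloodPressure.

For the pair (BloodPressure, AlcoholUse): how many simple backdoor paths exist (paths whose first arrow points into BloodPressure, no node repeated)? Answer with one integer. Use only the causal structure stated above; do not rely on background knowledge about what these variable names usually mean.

A backdoor path from BloodPressure to AlcoholUse is any simple undirected path whose first edge points into BloodPressure (i.e. leaves BloodPressure via a parent).
Parents of BloodPressure: {Age}.
Enumerating:
  P1: BloodPressure <- Age -> AlcoholUse
That exhausts the simple backdoor paths. Count: 1.

1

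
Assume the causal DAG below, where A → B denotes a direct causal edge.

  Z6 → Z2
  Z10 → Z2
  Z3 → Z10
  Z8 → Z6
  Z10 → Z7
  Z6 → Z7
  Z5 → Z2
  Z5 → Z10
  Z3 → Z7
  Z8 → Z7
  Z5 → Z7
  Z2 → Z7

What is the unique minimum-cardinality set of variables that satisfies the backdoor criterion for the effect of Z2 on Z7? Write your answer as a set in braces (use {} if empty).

Variables eligible for adjustment (non-descendants of Z2, excluding Z2 and Z7): {Z10, Z3, Z5, Z6, Z8}.
Backdoor paths from Z2 to Z7:
  P1: Z2 <- Z5 -> Z10 <- Z3 -> Z7
  P2: Z2 <- Z5 -> Z10 -> Z7
  P3: Z2 <- Z5 -> Z7
  P4: Z2 <- Z6 <- Z8 -> Z7
  P5: Z2 <- Z6 -> Z7
  P6: Z2 <- Z10 <- Z5 -> Z7
  P7: Z2 <- Z10 <- Z3 -> Z7
  P8: Z2 <- Z10 -> Z7
The empty set is not sufficient: P2 (Z2 <- Z5 -> Z10 -> Z7) has no collider blocking it and no conditioned non-collider, so it is open.
Try {Z10, Z5, Z6}:
  P1: blocked at fork node Z5 ∈ conditioning set.
  P2: blocked at fork node Z5 ∈ conditioning set.
  P3: blocked at fork node Z5 ∈ conditioning set.
  P4: blocked at chain node Z6 ∈ conditioning set.
  P5: blocked at fork node Z6 ∈ conditioning set.
  P6: blocked at chain node Z10 ∈ conditioning set.
  P7: blocked at chain node Z10 ∈ conditioning set.
  P8: blocked at fork node Z10 ∈ conditioning set.
{Z10, Z5, Z6} contains no descendant of Z2 and blocks every backdoor path.
Every element of {Z10, Z5, Z6} is needed (dropping Z10 leaves P7 open; dropping Z5 leaves P1 open; dropping Z6 leaves P4 open), so no proper subset is valid.
Among all size-3 subsets of the eligible variables, only {Z10, Z5, Z6} blocks every backdoor path, so it is the unique smallest valid adjustment set.

{Z10, Z5, Z6}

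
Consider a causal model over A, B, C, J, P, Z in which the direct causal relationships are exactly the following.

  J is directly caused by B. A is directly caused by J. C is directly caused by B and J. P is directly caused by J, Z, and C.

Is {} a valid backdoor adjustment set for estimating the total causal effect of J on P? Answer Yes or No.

Backdoor paths from J to P (paths whose first edge points into J):
  P1: J <- B -> C -> P
Condition 1 (no descendant of J in the set): holds — descendants of J are {A, C, P}; none are in {}.
Condition 2 (every backdoor path blocked by {}):
  P1: open — no interior node is in the conditioning set.
{} does not satisfy the backdoor criterion.

No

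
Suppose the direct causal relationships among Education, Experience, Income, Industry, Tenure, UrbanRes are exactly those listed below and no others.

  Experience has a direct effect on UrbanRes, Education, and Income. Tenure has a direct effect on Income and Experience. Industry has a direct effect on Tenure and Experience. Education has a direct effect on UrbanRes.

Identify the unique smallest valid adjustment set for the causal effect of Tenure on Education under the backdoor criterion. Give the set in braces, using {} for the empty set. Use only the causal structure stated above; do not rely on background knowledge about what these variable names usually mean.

{Industry}

Variables eligible for adjustment (non-descendants of Tenure, excluding Tenure and Education): {Industry}.
Backdoor paths from Tenure to Education:
  P1: Tenure <- Industry -> Experience -> Education
  P2: Tenure <- Industry -> Experience -> UrbanRes <- Education
The empty set is not sufficient: P1 (Tenure <- Industry -> Experience -> Education) has no collider blocking it and no conditioned non-collider, so it is open.
Try {Industry}:
  P1: blocked at fork node Industry ∈ conditioning set.
  P2: blocked at fork node Industry ∈ conditioning set.
{Industry} contains no descendant of Tenure and blocks every backdoor path.
{Industry} is the unique smallest valid adjustment set.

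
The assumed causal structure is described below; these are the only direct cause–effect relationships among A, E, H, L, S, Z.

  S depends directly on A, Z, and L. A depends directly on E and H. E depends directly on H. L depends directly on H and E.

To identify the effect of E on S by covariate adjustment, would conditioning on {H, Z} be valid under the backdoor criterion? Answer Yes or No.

Yes

Backdoor paths from E to S (paths whose first edge points into E):
  P1: E <- H -> A -> S
  P2: E <- H -> L -> S
Condition 1 (no descendant of E in the set): holds — descendants of E are {A, L, S}; none are in {H, Z}.
Condition 2 (every backdoor path blocked by {H, Z}):
  P1: blocked at fork node H ∈ conditioning set.
  P2: blocked at fork node H ∈ conditioning set.
{H, Z} satisfies the backdoor criterion.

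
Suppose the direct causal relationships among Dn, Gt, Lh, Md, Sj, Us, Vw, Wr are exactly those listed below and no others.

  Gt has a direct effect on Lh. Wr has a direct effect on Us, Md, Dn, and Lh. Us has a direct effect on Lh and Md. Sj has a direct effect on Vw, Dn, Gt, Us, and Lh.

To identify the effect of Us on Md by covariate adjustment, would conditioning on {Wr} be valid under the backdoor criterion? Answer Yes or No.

Yes

Backdoor paths from Us to Md (paths whose first edge points into Us):
  P1: Us <- Sj -> Dn <- Wr -> Md
  P2: Us <- Sj -> Gt -> Lh <- Wr -> Md
  P3: Us <- Sj -> Lh <- Wr -> Md
  P4: Us <- Wr -> Md
Condition 1 (no descendant of Us in the set): holds — descendants of Us are {Lh, Md}; none are in {Wr}.
Condition 2 (every backdoor path blocked by {Wr}):
  P1: blocked at collider Dn (neither it nor any descendant is in the conditioning set).
  P2: blocked at collider Lh (neither it nor any descendant is in the conditioning set).
  P3: blocked at collider Lh (neither it nor any descendant is in the conditioning set).
  P4: blocked at fork node Wr ∈ conditioning set.
{Wr} satisfies the backdoor criterion.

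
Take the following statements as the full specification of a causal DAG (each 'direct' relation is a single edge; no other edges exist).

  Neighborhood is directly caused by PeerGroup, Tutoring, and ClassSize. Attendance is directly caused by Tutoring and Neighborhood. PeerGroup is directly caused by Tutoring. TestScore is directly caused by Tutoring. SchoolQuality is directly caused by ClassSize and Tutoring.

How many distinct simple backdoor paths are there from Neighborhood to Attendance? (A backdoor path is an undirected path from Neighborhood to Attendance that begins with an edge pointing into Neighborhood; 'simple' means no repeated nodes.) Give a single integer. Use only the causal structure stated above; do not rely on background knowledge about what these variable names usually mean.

A backdoor path from Neighborhood to Attendance is any simple undirected path whose first edge points into Neighborhood (i.e. leaves Neighborhood via a parent).
Parents of Neighborhood: {ClassSize, PeerGroup, Tutoring}.
Enumerating:
  P1: Neighborhood <- Tutoring -> Attendance
  P2: Neighborhood <- PeerGroup <- Tutoring -> Attendance
  P3: Neighborhood <- ClassSize -> SchoolQuality <- Tutoring -> Attendance
That exhausts the simple backdoor paths. Count: 3.

3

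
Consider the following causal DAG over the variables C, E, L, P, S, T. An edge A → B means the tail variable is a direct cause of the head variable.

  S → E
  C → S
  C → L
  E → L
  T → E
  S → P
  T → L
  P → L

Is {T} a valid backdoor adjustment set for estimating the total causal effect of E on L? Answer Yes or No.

No

Backdoor paths from E to L (paths whose first edge points into E):
  P1: E <- S <- C -> L
  P2: E <- S -> P -> L
  P3: E <- T -> L
Condition 1 (no descendant of E in the set): holds — descendants of E are {L}; none are in {T}.
Condition 2 (every backdoor path blocked by {T}):
  P1: open — no interior node is in the conditioning set.
  P2: open — no interior node is in the conditioning set.
  P3: blocked at fork node T ∈ conditioning set.
{T} does not satisfy the backdoor criterion.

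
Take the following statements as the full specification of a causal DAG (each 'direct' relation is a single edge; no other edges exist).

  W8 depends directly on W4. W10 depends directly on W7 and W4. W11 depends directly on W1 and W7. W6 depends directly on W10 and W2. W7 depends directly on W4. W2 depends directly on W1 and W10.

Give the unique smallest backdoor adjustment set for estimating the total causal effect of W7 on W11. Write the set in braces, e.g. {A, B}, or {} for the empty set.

{}

Variables eligible for adjustment (non-descendants of W7, excluding W7 and W11): {W1, W4, W8}.
Backdoor paths from W7 to W11:
  P1: W7 <- W4 -> W10 -> W2 <- W1 -> W11
  P2: W7 <- W4 -> W10 -> W6 <- W2 <- W1 -> W11
Each backdoor path contains an unconditioned collider, so every path is already blocked with the empty conditioning set:
  P1: blocked at collider W2 (neither it nor any descendant is in the conditioning set).
  P2: blocked at collider W6 (neither it nor any descendant is in the conditioning set).
The empty set is therefore the unique smallest valid set.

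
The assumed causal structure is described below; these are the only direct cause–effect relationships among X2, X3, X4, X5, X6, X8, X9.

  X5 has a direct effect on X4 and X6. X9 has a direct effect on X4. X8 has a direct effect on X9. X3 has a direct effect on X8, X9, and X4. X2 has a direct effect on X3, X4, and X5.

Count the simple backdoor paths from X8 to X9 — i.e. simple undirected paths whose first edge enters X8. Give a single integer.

4

A backdoor path from X8 to X9 is any simple undirected path whose first edge points into X8 (i.e. leaves X8 via a parent).
Parents of X8: {X3}.
Enumerating:
  P1: X8 <- X3 <- X2 -> X5 -> X4 <- X9
  P2: X8 <- X3 <- X2 -> X4 <- X9
  P3: X8 <- X3 -> X9
  P4: X8 <- X3 -> X4 <- X9
That exhausts the simple backdoor paths. Count: 4.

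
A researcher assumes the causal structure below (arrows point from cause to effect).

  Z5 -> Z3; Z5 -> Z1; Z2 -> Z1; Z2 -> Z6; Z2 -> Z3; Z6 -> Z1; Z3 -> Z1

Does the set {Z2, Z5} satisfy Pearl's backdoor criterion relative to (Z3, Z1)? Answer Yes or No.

Backdoor paths from Z3 to Z1 (paths whose first edge points into Z3):
  P1: Z3 <- Z2 -> Z6 -> Z1
  P2: Z3 <- Z2 -> Z1
  P3: Z3 <- Z5 -> Z1
Condition 1 (no descendant of Z3 in the set): holds — descendants of Z3 are {Z1}; none are in {Z2, Z5}.
Condition 2 (every backdoor path blocked by {Z2, Z5}):
  P1: blocked at fork node Z2 ∈ conditioning set.
  P2: blocked at fork node Z2 ∈ conditioning set.
  P3: blocked at fork node Z5 ∈ conditioning set.
{Z2, Z5} satisfies the backdoor criterion.

Yes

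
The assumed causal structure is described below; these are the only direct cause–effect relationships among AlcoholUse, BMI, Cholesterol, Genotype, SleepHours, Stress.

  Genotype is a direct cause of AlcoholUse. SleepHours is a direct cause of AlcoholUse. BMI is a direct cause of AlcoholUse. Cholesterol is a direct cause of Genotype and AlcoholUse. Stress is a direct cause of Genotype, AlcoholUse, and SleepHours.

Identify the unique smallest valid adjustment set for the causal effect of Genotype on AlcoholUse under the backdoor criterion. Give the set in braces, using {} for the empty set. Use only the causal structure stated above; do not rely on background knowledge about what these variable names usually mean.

Variables eligible for adjustment (non-descendants of Genotype, excluding Genotype and AlcoholUse): {BMI, Cholesterol, SleepHours, Stress}.
Backdoor paths from Genotype to AlcoholUse:
  P1: Genotype <- Stress -> SleepHours -> AlcoholUse
  P2: Genotype <- Stress -> AlcoholUse
  P3: Genotype <- Cholesterol -> AlcoholUse
The empty set is not sufficient: P1 (Genotype <- Stress -> SleepHours -> AlcoholUse) has no collider blocking it and no conditioned non-collider, so it is open.
Try {Cholesterol, Stress}:
  P1: blocked at fork node Stress ∈ conditioning set.
  P2: blocked at fork node Stress ∈ conditioning set.
  P3: blocked at fork node Cholesterol ∈ conditioning set.
{Cholesterol, Stress} contains no descendant of Genotype and blocks every backdoor path.
Every element of {Cholesterol, Stress} is needed (dropping Cholesterol leaves P3 open; dropping Stress leaves P1 open), so no proper subset is valid.
Among all size-2 subsets of the eligible variables, only {Cholesterol, Stress} blocks every backdoor path, so it is the unique smallest valid adjustment set.

{Cholesterol, Stress}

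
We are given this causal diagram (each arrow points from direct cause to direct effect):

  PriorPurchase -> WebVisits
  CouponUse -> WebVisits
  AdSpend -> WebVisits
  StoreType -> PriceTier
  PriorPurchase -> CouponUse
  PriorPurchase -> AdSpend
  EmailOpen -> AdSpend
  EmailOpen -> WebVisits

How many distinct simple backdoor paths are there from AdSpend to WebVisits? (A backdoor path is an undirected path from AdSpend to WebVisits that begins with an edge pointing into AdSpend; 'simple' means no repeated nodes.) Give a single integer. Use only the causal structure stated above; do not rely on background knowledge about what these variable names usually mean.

3

A backdoor path from AdSpend to WebVisits is any simple undirected path whose first edge points into AdSpend (i.e. leaves AdSpend via a parent).
Parents of AdSpend: {EmailOpen, PriorPurchase}.
Enumerating:
  P1: AdSpend <- PriorPurchase -> CouponUse -> WebVisits
  P2: AdSpend <- PriorPurchase -> WebVisits
  P3: AdSpend <- EmailOpen -> WebVisits
That exhausts the simple backdoor paths. Count: 3.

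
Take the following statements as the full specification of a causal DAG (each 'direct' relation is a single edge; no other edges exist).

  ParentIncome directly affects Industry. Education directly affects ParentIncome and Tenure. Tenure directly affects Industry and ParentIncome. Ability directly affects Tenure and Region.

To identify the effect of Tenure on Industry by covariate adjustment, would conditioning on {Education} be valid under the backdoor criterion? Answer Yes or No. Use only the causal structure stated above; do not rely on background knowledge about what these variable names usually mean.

Backdoor paths from Tenure to Industry (paths whose first edge points into Tenure):
  P1: Tenure <- Education -> ParentIncome -> Industry
Condition 1 (no descendant of Tenure in the set): holds — descendants of Tenure are {Industry, ParentIncome}; none are in {Education}.
Condition 2 (every backdoor path blocked by {Education}):
  P1: blocked at fork node Education ∈ conditioning set.
{Education} satisfies the backdoor criterion.

Yes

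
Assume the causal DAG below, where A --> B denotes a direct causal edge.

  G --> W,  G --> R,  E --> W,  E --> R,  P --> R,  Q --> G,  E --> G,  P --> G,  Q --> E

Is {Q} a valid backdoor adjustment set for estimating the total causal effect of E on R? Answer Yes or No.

Backdoor paths from E to R (paths whose first edge points into E):
  P1: E <- Q -> G <- P -> R
  P2: E <- Q -> G -> R
Condition 1 (no descendant of E in the set): holds — descendants of E are {G, R, W}; none are in {Q}.
Condition 2 (every backdoor path blocked by {Q}):
  P1: blocked at fork node Q ∈ conditioning set.
  P2: blocked at fork node Q ∈ conditioning set.
{Q} satisfies the backdoor criterion.

Yes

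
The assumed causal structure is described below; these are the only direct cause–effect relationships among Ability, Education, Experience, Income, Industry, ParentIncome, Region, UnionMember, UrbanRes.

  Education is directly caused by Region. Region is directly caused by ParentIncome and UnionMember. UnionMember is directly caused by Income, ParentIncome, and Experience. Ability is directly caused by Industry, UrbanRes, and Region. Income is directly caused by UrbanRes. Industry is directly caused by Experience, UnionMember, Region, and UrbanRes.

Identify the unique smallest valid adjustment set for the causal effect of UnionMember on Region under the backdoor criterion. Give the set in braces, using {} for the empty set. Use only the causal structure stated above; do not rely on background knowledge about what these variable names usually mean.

Variables eligible for adjustment (non-descendants of UnionMember, excluding UnionMember and Region): {Experience, Income, ParentIncome, UrbanRes}.
Backdoor paths from UnionMember to Region:
  P1: UnionMember <- Experience -> Industry <- UrbanRes -> Ability <- Region
  P2: UnionMember <- Experience -> Industry <- Region
  P3: UnionMember <- Experience -> Industry -> Ability <- Region
  P4: UnionMember <- ParentIncome -> Region
  P5: UnionMember <- Income <- UrbanRes -> Industry <- Region
  P6: UnionMember <- Income <- UrbanRes -> Industry -> Ability <- Region
  P7: UnionMember <- Income <- UrbanRes -> Ability <- Region
  P8: UnionMember <- Income <- UrbanRes -> Ability <- Industry <- Region
The empty set is not sufficient: P4 (UnionMember <- ParentIncome -> Region) has no collider blocking it and no conditioned non-collider, so it is open.
Try {ParentIncome}:
  P1: blocked at collider Industry (neither it nor any descendant is in the conditioning set).
  P2: blocked at collider Industry (neither it nor any descendant is in the conditioning set).
  P3: blocked at collider Ability (neither it nor any descendant is in the conditioning set).
  P4: blocked at fork node ParentIncome ∈ conditioning set.
  P5: blocked at collider Industry (neither it nor any descendant is in the conditioning set).
  P6: blocked at collider Ability (neither it nor any descendant is in the conditioning set).
  P7: blocked at collider Ability (neither it nor any descendant is in the conditioning set).
  P8: blocked at collider Ability (neither it nor any descendant is in the conditioning set).
{ParentIncome} contains no descendant of UnionMember and blocks every backdoor path.
No other singleton works — e.g. {Experience} leaves P4 open — so {ParentIncome} is the unique smallest valid adjustment set.

{ParentIncome}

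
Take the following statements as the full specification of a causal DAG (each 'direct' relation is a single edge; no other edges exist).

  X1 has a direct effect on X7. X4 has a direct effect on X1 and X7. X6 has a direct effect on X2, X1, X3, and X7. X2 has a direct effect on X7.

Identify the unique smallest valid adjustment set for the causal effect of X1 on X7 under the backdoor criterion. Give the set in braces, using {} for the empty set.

Variables eligible for adjustment (non-descendants of X1, excluding X1 and X7): {X2, X3, X4, X6}.
Backdoor paths from X1 to X7:
  P1: X1 <- X6 -> X2 -> X7
  P2: X1 <- X6 -> X7
  P3: X1 <- X4 -> X7
The empty set is not sufficient: P1 (X1 <- X6 -> X2 -> X7) has no collider blocking it and no conditioned non-collider, so it is open.
Try {X4, X6}:
  P1: blocked at fork node X6 ∈ conditioning set.
  P2: blocked at fork node X6 ∈ conditioning set.
  P3: blocked at fork node X4 ∈ conditioning set.
{X4, X6} contains no descendant of X1 and blocks every backdoor path.
Every element of {X4, X6} is needed (dropping X4 leaves P3 open; dropping X6 leaves P1 open), so no proper subset is valid.
Among all size-2 subsets of the eligible variables, only {X4, X6} blocks every backdoor path, so it is the unique smallest valid adjustment set.

{X4, X6}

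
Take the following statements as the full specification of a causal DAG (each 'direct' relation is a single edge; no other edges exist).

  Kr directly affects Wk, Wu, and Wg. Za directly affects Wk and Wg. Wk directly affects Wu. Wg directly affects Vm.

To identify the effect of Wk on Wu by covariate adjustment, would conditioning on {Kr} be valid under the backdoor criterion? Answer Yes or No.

Yes

Backdoor paths from Wk to Wu (paths whose first edge points into Wk):
  P1: Wk <- Za -> Wg <- Kr -> Wu
  P2: Wk <- Kr -> Wu
Condition 1 (no descendant of Wk in the set): holds — descendants of Wk are {Wu}; none are in {Kr}.
Condition 2 (every backdoor path blocked by {Kr}):
  P1: blocked at collider Wg (neither it nor any descendant is in the conditioning set).
  P2: blocked at fork node Kr ∈ conditioning set.
{Kr} satisfies the backdoor criterion.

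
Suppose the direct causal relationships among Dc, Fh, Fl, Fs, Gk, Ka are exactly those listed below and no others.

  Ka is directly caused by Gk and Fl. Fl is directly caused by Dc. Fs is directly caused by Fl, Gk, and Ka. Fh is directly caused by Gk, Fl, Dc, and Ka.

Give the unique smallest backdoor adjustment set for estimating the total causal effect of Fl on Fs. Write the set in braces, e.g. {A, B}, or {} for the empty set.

Variables eligible for adjustment (non-descendants of Fl, excluding Fl and Fs): {Dc, Gk}.
Backdoor paths from Fl to Fs:
  P1: Fl <- Dc -> Fh <- Gk -> Ka -> Fs
  P2: Fl <- Dc -> Fh <- Gk -> Fs
  P3: Fl <- Dc -> Fh <- Ka <- Gk -> Fs
  P4: Fl <- Dc -> Fh <- Ka -> Fs
Each backdoor path contains an unconditioned collider, so every path is already blocked with the empty conditioning set:
  P1: blocked at collider Fh (neither it nor any descendant is in the conditioning set).
  P2: blocked at collider Fh (neither it nor any descendant is in the conditioning set).
  P3: blocked at collider Fh (neither it nor any descendant is in the conditioning set).
  P4: blocked at collider Fh (neither it nor any descendant is in the conditioning set).
The empty set is therefore the unique smallest valid set.

{}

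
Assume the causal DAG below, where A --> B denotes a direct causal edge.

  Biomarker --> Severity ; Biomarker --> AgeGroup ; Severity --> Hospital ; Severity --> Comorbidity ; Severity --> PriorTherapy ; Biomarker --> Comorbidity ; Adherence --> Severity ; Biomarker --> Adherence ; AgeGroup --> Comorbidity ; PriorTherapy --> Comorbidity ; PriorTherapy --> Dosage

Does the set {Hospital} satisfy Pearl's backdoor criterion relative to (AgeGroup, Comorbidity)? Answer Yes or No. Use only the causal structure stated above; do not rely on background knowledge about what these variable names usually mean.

No

Backdoor paths from AgeGroup to Comorbidity (paths whose first edge points into AgeGroup):
  P1: AgeGroup <- Biomarker -> Adherence -> Severity -> PriorTherapy -> Comorbidity
  P2: AgeGroup <- Biomarker -> Adherence -> Severity -> Comorbidity
  P3: AgeGroup <- Biomarker -> Severity -> PriorTherapy -> Comorbidity
  P4: AgeGroup <- Biomarker -> Severity -> Comorbidity
  P5: AgeGroup <- Biomarker -> Comorbidity
Condition 1 (no descendant of AgeGroup in the set): holds — descendants of AgeGroup are {Comorbidity}; none are in {Hospital}.
Condition 2 (every backdoor path blocked by {Hospital}):
  P1: open — no interior node is in the conditioning set.
  P2: open — no interior node is in the conditioning set.
  P3: open — no interior node is in the conditioning set.
  P4: open — no interior node is in the conditioning set.
  P5: open — no interior node is in the conditioning set.
{Hospital} does not satisfy the backdoor criterion.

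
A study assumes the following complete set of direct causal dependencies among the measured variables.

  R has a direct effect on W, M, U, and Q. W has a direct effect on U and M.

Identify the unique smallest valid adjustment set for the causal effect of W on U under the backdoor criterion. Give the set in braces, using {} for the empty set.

{R}

Variables eligible for adjustment (non-descendants of W, excluding W and U): {Q, R}.
Backdoor paths from W to U:
  P1: W <- R -> U
The empty set is not sufficient: P1 (W <- R -> U) has no collider blocking it and no conditioned non-collider, so it is open.
Try {R}:
  P1: blocked at fork node R ∈ conditioning set.
{R} contains no descendant of W and blocks every backdoor path.
No other singleton works — e.g. {Q} leaves P1 open — so {R} is the unique smallest valid adjustment set.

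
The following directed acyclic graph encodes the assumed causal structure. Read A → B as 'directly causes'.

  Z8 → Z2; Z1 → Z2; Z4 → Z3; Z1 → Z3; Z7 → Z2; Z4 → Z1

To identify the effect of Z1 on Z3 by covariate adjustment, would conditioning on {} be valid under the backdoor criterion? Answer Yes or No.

Backdoor paths from Z1 to Z3 (paths whose first edge points into Z1):
  P1: Z1 <- Z4 -> Z3
Condition 1 (no descendant of Z1 in the set): holds — descendants of Z1 are {Z2, Z3}; none are in {}.
Condition 2 (every backdoor path blocked by {}):
  P1: open — no interior node is in the conditioning set.
{} does not satisfy the backdoor criterion.

No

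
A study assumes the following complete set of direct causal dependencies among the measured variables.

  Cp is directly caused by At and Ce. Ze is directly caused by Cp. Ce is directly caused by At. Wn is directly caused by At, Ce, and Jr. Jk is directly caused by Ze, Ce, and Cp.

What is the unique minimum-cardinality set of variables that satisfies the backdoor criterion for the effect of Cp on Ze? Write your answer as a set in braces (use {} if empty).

Variables eligible for adjustment (non-descendants of Cp, excluding Cp and Ze): {At, Ce, Jr, Wn}.
Backdoor paths from Cp to Ze:
  P1: Cp <- At -> Ce -> Jk <- Ze
  P2: Cp <- At -> Wn <- Ce -> Jk <- Ze
  P3: Cp <- Ce -> Jk <- Ze
Each backdoor path contains an unconditioned collider, so every path is already blocked with the empty conditioning set:
  P1: blocked at collider Jk (neither it nor any descendant is in the conditioning set).
  P2: blocked at collider Wn (neither it nor any descendant is in the conditioning set).
  P3: blocked at collider Jk (neither it nor any descendant is in the conditioning set).
The empty set is therefore the unique smallest valid set.

{}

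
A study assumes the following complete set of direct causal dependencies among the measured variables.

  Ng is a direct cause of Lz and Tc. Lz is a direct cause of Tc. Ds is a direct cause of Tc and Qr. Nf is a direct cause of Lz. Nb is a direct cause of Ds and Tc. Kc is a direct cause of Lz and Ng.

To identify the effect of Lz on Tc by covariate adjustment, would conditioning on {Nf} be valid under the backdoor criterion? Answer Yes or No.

No

Backdoor paths from Lz to Tc (paths whose first edge points into Lz):
  P1: Lz <- Kc -> Ng -> Tc
  P2: Lz <- Ng -> Tc
Condition 1 (no descendant of Lz in the set): holds — descendants of Lz are {Tc}; none are in {Nf}.
Condition 2 (every backdoor path blocked by {Nf}):
  P1: open — no interior node is in the conditioning set.
  P2: open — no interior node is in the conditioning set.
{Nf} does not satisfy the backdoor criterion.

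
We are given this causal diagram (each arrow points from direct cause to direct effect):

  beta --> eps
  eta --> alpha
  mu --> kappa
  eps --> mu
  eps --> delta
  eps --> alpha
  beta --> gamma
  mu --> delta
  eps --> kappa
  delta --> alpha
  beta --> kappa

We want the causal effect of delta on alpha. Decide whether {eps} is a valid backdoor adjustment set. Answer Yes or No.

Yes

Backdoor paths from delta to alpha (paths whose first edge points into delta):
  P1: delta <- eps -> alpha
  P2: delta <- mu <- eps -> alpha
  P3: delta <- mu -> kappa <- beta -> eps -> alpha
  P4: delta <- mu -> kappa <- eps -> alpha
Condition 1 (no descendant of delta in the set): holds — descendants of delta are {alpha}; none are in {eps}.
Condition 2 (every backdoor path blocked by {eps}):
  P1: blocked at fork node eps ∈ conditioning set.
  P2: blocked at fork node eps ∈ conditioning set.
  P3: blocked at collider kappa (neither it nor any descendant is in the conditioning set).
  P4: blocked at collider kappa (neither it nor any descendant is in the conditioning set).
{eps} satisfies the backdoor criterion.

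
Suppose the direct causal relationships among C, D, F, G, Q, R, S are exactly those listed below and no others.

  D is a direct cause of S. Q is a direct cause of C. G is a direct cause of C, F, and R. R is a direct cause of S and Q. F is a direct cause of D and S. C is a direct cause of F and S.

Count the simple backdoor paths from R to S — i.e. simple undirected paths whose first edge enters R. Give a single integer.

A backdoor path from R to S is any simple undirected path whose first edge points into R (i.e. leaves R via a parent).
Parents of R: {G}.
Enumerating:
  P1: R <- G -> C -> F -> D -> S
  P2: R <- G -> C -> F -> S
  P3: R <- G -> C -> S
  P4: R <- G -> F <- C -> S
  P5: R <- G -> F -> D -> S
  P6: R <- G -> F -> S
That exhausts the simple backdoor paths. Count: 6.

6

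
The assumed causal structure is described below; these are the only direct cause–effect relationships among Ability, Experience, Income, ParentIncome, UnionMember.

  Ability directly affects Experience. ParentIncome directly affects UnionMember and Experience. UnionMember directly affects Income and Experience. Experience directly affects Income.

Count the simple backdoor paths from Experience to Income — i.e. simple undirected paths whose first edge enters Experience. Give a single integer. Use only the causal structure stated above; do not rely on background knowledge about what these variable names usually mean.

2

A backdoor path from Experience to Income is any simple undirected path whose first edge points into Experience (i.e. leaves Experience via a parent).
Parents of Experience: {Ability, ParentIncome, UnionMember}.
Enumerating:
  P1: Experience <- ParentIncome -> UnionMember -> Income
  P2: Experience <- UnionMember -> Income
That exhausts the simple backdoor paths. Count: 2.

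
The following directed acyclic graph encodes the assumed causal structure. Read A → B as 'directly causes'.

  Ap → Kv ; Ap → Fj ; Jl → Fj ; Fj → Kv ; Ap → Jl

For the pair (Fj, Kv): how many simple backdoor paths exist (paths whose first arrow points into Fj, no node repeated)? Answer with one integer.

A backdoor path from Fj to Kv is any simple undirected path whose first edge points into Fj (i.e. leaves Fj via a parent).
Parents of Fj: {Ap, Jl}.
Enumerating:
  P1: Fj <- Ap -> Kv
  P2: Fj <- Jl <- Ap -> Kv
That exhausts the simple backdoor paths. Count: 2.

2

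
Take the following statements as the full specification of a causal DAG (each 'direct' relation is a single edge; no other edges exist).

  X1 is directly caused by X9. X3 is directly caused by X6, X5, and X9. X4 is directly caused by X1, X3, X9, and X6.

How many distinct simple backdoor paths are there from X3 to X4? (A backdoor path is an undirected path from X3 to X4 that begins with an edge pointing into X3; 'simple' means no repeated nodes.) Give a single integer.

A backdoor path from X3 to X4 is any simple undirected path whose first edge points into X3 (i.e. leaves X3 via a parent).
Parents of X3: {X5, X6, X9}.
Enumerating:
  P1: X3 <- X6 -> X4
  P2: X3 <- X9 -> X1 -> X4
  P3: X3 <- X9 -> X4
That exhausts the simple backdoor paths. Count: 3.

3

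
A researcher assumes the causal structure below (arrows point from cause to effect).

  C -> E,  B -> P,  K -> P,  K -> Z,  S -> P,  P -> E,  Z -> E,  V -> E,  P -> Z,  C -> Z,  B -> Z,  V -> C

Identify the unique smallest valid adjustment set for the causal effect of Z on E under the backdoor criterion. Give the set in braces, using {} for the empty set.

{C, P}

Variables eligible for adjustment (non-descendants of Z, excluding Z and E): {B, C, K, P, S, V}.
Backdoor paths from Z to E:
  P1: Z <- C <- V -> E
  P2: Z <- C -> E
  P3: Z <- B -> P -> E
  P4: Z <- K -> P -> E
  P5: Z <- P -> E
The empty set is not sufficient: P1 (Z <- C <- V -> E) has no collider blocking it and no conditioned non-collider, so it is open.
Try {C, P}:
  P1: blocked at chain node C ∈ conditioning set.
  P2: blocked at fork node C ∈ conditioning set.
  P3: blocked at chain node P ∈ conditioning set.
  P4: blocked at chain node P ∈ conditioning set.
  P5: blocked at fork node P ∈ conditioning set.
{C, P} contains no descendant of Z and blocks every backdoor path.
Every element of {C, P} is needed (dropping C leaves P1 open; dropping P leaves P3 open), so no proper subset is valid.
Among all size-2 subsets of the eligible variables, only {C, P} blocks every backdoor path, so it is the unique smallest valid adjustment set.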